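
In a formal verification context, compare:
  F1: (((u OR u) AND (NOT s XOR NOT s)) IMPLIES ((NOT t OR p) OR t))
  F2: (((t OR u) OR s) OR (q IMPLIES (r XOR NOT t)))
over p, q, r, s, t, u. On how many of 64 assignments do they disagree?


F1 = (((u OR u) AND (NOT s XOR NOT s)) IMPLIES ((NOT t OR p) OR t))
F2 = (((t OR u) OR s) OR (q IMPLIES (r XOR NOT t)))
Evaluate both on each of 64 rows (bits = p,q,r,s,t,u):
  row 0 [000000]: F1=1 F2=1 -> 0
  row 1 [000001]: F1=1 F2=1 -> 0
  row 2 [000010]: F1=1 F2=1 -> 0
  row 3 [000011]: F1=1 F2=1 -> 0
  row 4 [000100]: F1=1 F2=1 -> 0
  (every remaining row is evaluated the same way; all 64 results are listed next)
Full result column, 8 rows per line (p,q,r fixed per line; s,t,u runs 000..111 left to right):
  rows 0-7 [p,q,r=000]: 00000000  (ones: 0)
  rows 8-15 [p,q,r=001]: 00000000  (ones: 0)
  rows 16-23 [p,q,r=010]: 00000000  (ones: 0)
  rows 24-31 [p,q,r=011]: 10000000  (ones: 1)
  rows 32-39 [p,q,r=100]: 00000000  (ones: 0)
  rows 40-47 [p,q,r=101]: 00000000  (ones: 0)
  rows 48-55 [p,q,r=110]: 00000000  (ones: 0)
  rows 56-63 [p,q,r=111]: 10000000  (ones: 1)
Disagreements = 0+0+0+1+0+0+0+1 = 2

2


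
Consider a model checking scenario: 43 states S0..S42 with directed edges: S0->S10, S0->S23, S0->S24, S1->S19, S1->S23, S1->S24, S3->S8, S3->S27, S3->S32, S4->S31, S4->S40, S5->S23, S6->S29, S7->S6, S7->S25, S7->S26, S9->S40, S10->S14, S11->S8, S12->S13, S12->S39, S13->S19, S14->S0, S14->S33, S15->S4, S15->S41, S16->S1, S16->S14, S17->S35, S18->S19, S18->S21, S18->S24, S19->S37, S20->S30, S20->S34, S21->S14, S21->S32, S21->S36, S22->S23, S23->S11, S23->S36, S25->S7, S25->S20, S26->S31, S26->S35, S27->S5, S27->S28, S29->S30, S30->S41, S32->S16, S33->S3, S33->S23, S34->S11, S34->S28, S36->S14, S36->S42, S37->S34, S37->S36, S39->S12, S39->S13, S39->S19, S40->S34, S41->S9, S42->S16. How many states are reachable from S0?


BFS from S0:
  layer 0: {S0}
  layer 1: {S10, S23, S24}
  layer 2: {S11, S14, S36}
  layer 3: {S8, S33, S42}
  layer 4: {S3, S16}
  layer 5: {S1, S27, S32}
  layer 6: {S5, S19, S28}
  layer 7: {S37}
  layer 8: {S34}
Reachable set: {S0, S1, S3, S5, S8, S10, S11, S14, S16, S19, S23, S24, S27, S28, S32, S33, S34, S36, S37, S42}
Count = 20

20


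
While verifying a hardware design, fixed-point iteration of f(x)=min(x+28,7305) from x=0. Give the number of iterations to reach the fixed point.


Step 1: x=0, cap=7305, increment=28
Step 2: x grows by 28 each step until capped at 7305; fixed point is x=7305
Step 3: iterations = ceil(7305/28) = 261

261


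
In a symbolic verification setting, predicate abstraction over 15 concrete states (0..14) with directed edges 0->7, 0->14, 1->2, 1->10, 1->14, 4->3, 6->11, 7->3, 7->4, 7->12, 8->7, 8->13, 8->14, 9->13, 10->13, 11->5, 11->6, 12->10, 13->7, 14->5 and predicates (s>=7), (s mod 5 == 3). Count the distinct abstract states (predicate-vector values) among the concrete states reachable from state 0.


BFS from 0:
Concrete reachable: {0, 3, 4, 5, 7, 10, 12, 13, 14}
Abstract via predicates (s>=7), (s mod 5 == 3):
  (0,0) <- {0, 4, 5}
  (0,1) <- {3}
  (1,0) <- {7, 10, 12, 14}
  (1,1) <- {13}
Distinct abstract states = 4

4


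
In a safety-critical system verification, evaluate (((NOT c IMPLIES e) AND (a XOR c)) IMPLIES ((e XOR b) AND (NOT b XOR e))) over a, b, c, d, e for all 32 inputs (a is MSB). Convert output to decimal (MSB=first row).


Formula: (((NOT c IMPLIES e) AND (a XOR c)) IMPLIES ((e XOR b) AND (NOT b XOR e))) over a, b, c, d, e (32 rows)
Evaluate each row (bits = a,b,c,d,e, MSB first):
  row 0 [00000]: (((NOT 0 IMPLIES 0) AND (0 XOR 0)) IMPLIES ((0 XOR 0) AND (NOT 0 XOR 0))) -> 1
  row 1 [00001]: (((NOT 0 IMPLIES 1) AND (0 XOR 0)) IMPLIES ((1 XOR 0) AND (NOT 0 XOR 1))) -> 1
  row 2 [00010]: (((NOT 0 IMPLIES 0) AND (0 XOR 0)) IMPLIES ((0 XOR 0) AND (NOT 0 XOR 0))) -> 1
  row 3 [00011]: (((NOT 0 IMPLIES 1) AND (0 XOR 0)) IMPLIES ((1 XOR 0) AND (NOT 0 XOR 1))) -> 1
  row 4 [00100]: (((NOT 1 IMPLIES 0) AND (0 XOR 1)) IMPLIES ((0 XOR 0) AND (NOT 0 XOR 0))) -> 0
  row 5 [00101]: (((NOT 1 IMPLIES 1) AND (0 XOR 1)) IMPLIES ((1 XOR 0) AND (NOT 0 XOR 1))) -> 0
  row 6 [00110]: (((NOT 1 IMPLIES 0) AND (0 XOR 1)) IMPLIES ((0 XOR 0) AND (NOT 0 XOR 0))) -> 0
  row 7 [00111]: (((NOT 1 IMPLIES 1) AND (0 XOR 1)) IMPLIES ((1 XOR 0) AND (NOT 0 XOR 1))) -> 0
  row 8 [01000]: (((NOT 0 IMPLIES 0) AND (0 XOR 0)) IMPLIES ((0 XOR 1) AND (NOT 1 XOR 0))) -> 1
  row 9 [01001]: (((NOT 0 IMPLIES 1) AND (0 XOR 0)) IMPLIES ((1 XOR 1) AND (NOT 1 XOR 1))) -> 1
  row 10 [01010]: (((NOT 0 IMPLIES 0) AND (0 XOR 0)) IMPLIES ((0 XOR 1) AND (NOT 1 XOR 0))) -> 1
  row 11 [01011]: (((NOT 0 IMPLIES 1) AND (0 XOR 0)) IMPLIES ((1 XOR 1) AND (NOT 1 XOR 1))) -> 1
  row 12 [01100]: (((NOT 1 IMPLIES 0) AND (0 XOR 1)) IMPLIES ((0 XOR 1) AND (NOT 1 XOR 0))) -> 0
  row 13 [01101]: (((NOT 1 IMPLIES 1) AND (0 XOR 1)) IMPLIES ((1 XOR 1) AND (NOT 1 XOR 1))) -> 0
  row 14 [01110]: (((NOT 1 IMPLIES 0) AND (0 XOR 1)) IMPLIES ((0 XOR 1) AND (NOT 1 XOR 0))) -> 0
  row 15 [01111]: (((NOT 1 IMPLIES 1) AND (0 XOR 1)) IMPLIES ((1 XOR 1) AND (NOT 1 XOR 1))) -> 0
  row 16 [10000]: (((NOT 0 IMPLIES 0) AND (1 XOR 0)) IMPLIES ((0 XOR 0) AND (NOT 0 XOR 0))) -> 1
  row 17 [10001]: (((NOT 0 IMPLIES 1) AND (1 XOR 0)) IMPLIES ((1 XOR 0) AND (NOT 0 XOR 1))) -> 0
  row 18 [10010]: (((NOT 0 IMPLIES 0) AND (1 XOR 0)) IMPLIES ((0 XOR 0) AND (NOT 0 XOR 0))) -> 1
  row 19 [10011]: (((NOT 0 IMPLIES 1) AND (1 XOR 0)) IMPLIES ((1 XOR 0) AND (NOT 0 XOR 1))) -> 0
  row 20 [10100]: (((NOT 1 IMPLIES 0) AND (1 XOR 1)) IMPLIES ((0 XOR 0) AND (NOT 0 XOR 0))) -> 1
  row 21 [10101]: (((NOT 1 IMPLIES 1) AND (1 XOR 1)) IMPLIES ((1 XOR 0) AND (NOT 0 XOR 1))) -> 1
  row 22 [10110]: (((NOT 1 IMPLIES 0) AND (1 XOR 1)) IMPLIES ((0 XOR 0) AND (NOT 0 XOR 0))) -> 1
  row 23 [10111]: (((NOT 1 IMPLIES 1) AND (1 XOR 1)) IMPLIES ((1 XOR 0) AND (NOT 0 XOR 1))) -> 1
  row 24 [11000]: (((NOT 0 IMPLIES 0) AND (1 XOR 0)) IMPLIES ((0 XOR 1) AND (NOT 1 XOR 0))) -> 1
  row 25 [11001]: (((NOT 0 IMPLIES 1) AND (1 XOR 0)) IMPLIES ((1 XOR 1) AND (NOT 1 XOR 1))) -> 0
  row 26 [11010]: (((NOT 0 IMPLIES 0) AND (1 XOR 0)) IMPLIES ((0 XOR 1) AND (NOT 1 XOR 0))) -> 1
  row 27 [11011]: (((NOT 0 IMPLIES 1) AND (1 XOR 0)) IMPLIES ((1 XOR 1) AND (NOT 1 XOR 1))) -> 0
  row 28 [11100]: (((NOT 1 IMPLIES 0) AND (1 XOR 1)) IMPLIES ((0 XOR 1) AND (NOT 1 XOR 0))) -> 1
  row 29 [11101]: (((NOT 1 IMPLIES 1) AND (1 XOR 1)) IMPLIES ((1 XOR 1) AND (NOT 1 XOR 1))) -> 1
  row 30 [11110]: (((NOT 1 IMPLIES 0) AND (1 XOR 1)) IMPLIES ((0 XOR 1) AND (NOT 1 XOR 0))) -> 1
  row 31 [11111]: (((NOT 1 IMPLIES 1) AND (1 XOR 1)) IMPLIES ((1 XOR 1) AND (NOT 1 XOR 1))) -> 1
Full result column, 4 rows per line (a,b,c fixed per line; d,e runs 00..11 left to right):
  rows 0-3 [a,b,c=000]: 1111  = hex F
  rows 4-7 [a,b,c=001]: 0000  = hex 0
  rows 8-11 [a,b,c=010]: 1111  = hex F
  rows 12-15 [a,b,c=011]: 0000  = hex 0
  rows 16-19 [a,b,c=100]: 1010  = hex A
  rows 20-23 [a,b,c=101]: 1111  = hex F
  rows 24-27 [a,b,c=110]: 1010  = hex A
  rows 28-31 [a,b,c=111]: 1111  = hex F
Output column (row 0 .. row 31) = 11110000111100001010111110101111
Output column grouped in 4s = 1111 0000 1111 0000 1010 1111 1010 1111 = 0xF0F0AFAF
Convert to decimal digit by digit (value = value*16 + digit):
  F -> 15
  15*16 + 0 = 240
  240*16 + 15 (F) = 3855
  3855*16 + 0 = 61680
  61680*16 + 10 (A) = 986890
  986890*16 + 15 (F) = 15790255
  15790255*16 + 10 (A) = 252644090
  252644090*16 + 15 (F) = 4042305455
Decimal = 4042305455

4042305455


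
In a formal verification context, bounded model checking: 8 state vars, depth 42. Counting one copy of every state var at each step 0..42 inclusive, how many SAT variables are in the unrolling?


BMC unrolls to depth k, creating one copy of each state var for steps 0..k.
Step count = 42 + 1 = 43 (steps 0 through 42)
Vars per step = 8
Total = 8 * 43 = 344

344


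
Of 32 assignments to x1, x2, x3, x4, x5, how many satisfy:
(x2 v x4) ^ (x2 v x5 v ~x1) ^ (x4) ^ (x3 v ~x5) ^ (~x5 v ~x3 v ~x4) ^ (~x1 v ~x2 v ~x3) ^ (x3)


CNF with 7 clauses over 5 vars (32 assignments).
An assignment satisfies CNF iff every clause has >=1 true literal.
Check each row (bits = x1,x2,x3,x4,x5; clause T/F shown):
  row 0 [00000]: clauses=FTFTTTF -> 0
  row 1 [00001]: clauses=FTFFTTF -> 0
  row 2 [00010]: clauses=TTTTTTF -> 0
  row 3 [00011]: clauses=TTTFTTF -> 0
  row 4 [00100]: clauses=FTFTTTT -> 0
  row 5 [00101]: clauses=FTFTTTT -> 0
  row 6 [00110]: clauses=TTTTTTT -> 1
  row 7 [00111]: clauses=TTTTFTT -> 0
  row 8 [01000]: clauses=TTFTTTF -> 0
  row 9 [01001]: clauses=TTFFTTF -> 0
  row 10 [01010]: clauses=TTTTTTF -> 0
  row 11 [01011]: clauses=TTTFTTF -> 0
  row 12 [01100]: clauses=TTFTTTT -> 0
  row 13 [01101]: clauses=TTFTTTT -> 0
  row 14 [01110]: clauses=TTTTTTT -> 1
  row 15 [01111]: clauses=TTTTFTT -> 0
  row 16 [10000]: clauses=FFFTTTF -> 0
  row 17 [10001]: clauses=FTFFTTF -> 0
  row 18 [10010]: clauses=TFTTTTF -> 0
  row 19 [10011]: clauses=TTTFTTF -> 0
  row 20 [10100]: clauses=FFFTTTT -> 0
  row 21 [10101]: clauses=FTFTTTT -> 0
  row 22 [10110]: clauses=TFTTTTT -> 0
  row 23 [10111]: clauses=TTTTFTT -> 0
  row 24 [11000]: clauses=TTFTTTF -> 0
  row 25 [11001]: clauses=TTFFTTF -> 0
  row 26 [11010]: clauses=TTTTTTF -> 0
  row 27 [11011]: clauses=TTTFTTF -> 0
  row 28 [11100]: clauses=TTFTTFT -> 0
  row 29 [11101]: clauses=TTFTTFT -> 0
  row 30 [11110]: clauses=TTTTTFT -> 0
  row 31 [11111]: clauses=TTTTFFT -> 0
Full result column, 8 rows per line (x1,x2 fixed per line; x3,x4,x5 runs 000..111 left to right):
  rows 0-7 [x1,x2=00]: 00000010  (ones: 1)
  rows 8-15 [x1,x2=01]: 00000010  (ones: 1)
  rows 16-23 [x1,x2=10]: 00000000  (ones: 0)
  rows 24-31 [x1,x2=11]: 00000000  (ones: 0)
Satisfying assignments = 1+1+0+0 = 2

2


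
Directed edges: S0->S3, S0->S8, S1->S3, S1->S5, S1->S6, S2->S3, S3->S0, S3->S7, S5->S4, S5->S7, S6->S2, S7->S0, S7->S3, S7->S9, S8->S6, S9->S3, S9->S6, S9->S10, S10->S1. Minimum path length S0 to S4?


BFS layer-by-layer from S0:
  dist 0: {S0}
  dist 1: {S3, S8}
  dist 2: {S6, S7}
  dist 3: {S2, S9}
  dist 4: {S10}
  dist 5: {S1}
  dist 6: {S5}
  dist 7: {S4}
  -> S4 reached at distance 7
Shortest path length = 7

7


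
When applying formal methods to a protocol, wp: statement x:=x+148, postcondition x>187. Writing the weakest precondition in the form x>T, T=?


Formula: wp(x:=E, P) = P[E/x] (substitute E for x in postcondition)
Step 1: Postcondition: x>187
Step 2: Substitute x+148 for x: x+148>187
Step 3: Solve for x: x > 187-148 = 39

39


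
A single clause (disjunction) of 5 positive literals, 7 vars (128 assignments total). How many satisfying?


Step 1: Total=2^7=128
Step 2: Unsat when all 5 false: 2^2=4
Step 3: Sat=128-4=124

124


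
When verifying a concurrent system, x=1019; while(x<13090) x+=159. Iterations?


Step 1: x goes from 1019 toward 13090 by 159; the body runs while x<13090, so iterations = ceil((bound-start)/step)
Step 2: Distance=12071
Step 3: ceil(12071/159)=76

76


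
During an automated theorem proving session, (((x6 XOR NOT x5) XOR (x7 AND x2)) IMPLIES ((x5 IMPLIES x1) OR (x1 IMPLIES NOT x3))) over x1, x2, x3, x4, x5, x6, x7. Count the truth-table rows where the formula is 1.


Formula: (((x6 XOR NOT x5) XOR (x7 AND x2)) IMPLIES ((x5 IMPLIES x1) OR (x1 IMPLIES NOT x3))) over 7 vars (128 rows)
Evaluate each row (x1, x2, x3, x4, x5, x6, x7 as bits, MSB first):
  row 0 [0000000]: (((0 XOR NOT 0) XOR (0 AND 0)) IMPLIES ((0 IMPLIES 0) OR (0 IMPLIES NOT 0))) -> 1
  row 1 [0000001]: (((0 XOR NOT 0) XOR (1 AND 0)) IMPLIES ((0 IMPLIES 0) OR (0 IMPLIES NOT 0))) -> 1
  row 2 [0000010]: (((1 XOR NOT 0) XOR (0 AND 0)) IMPLIES ((0 IMPLIES 0) OR (0 IMPLIES NOT 0))) -> 1
  row 3 [0000011]: (((1 XOR NOT 0) XOR (1 AND 0)) IMPLIES ((0 IMPLIES 0) OR (0 IMPLIES NOT 0))) -> 1
  row 4 [0000100]: (((0 XOR NOT 1) XOR (0 AND 0)) IMPLIES ((1 IMPLIES 0) OR (0 IMPLIES NOT 0))) -> 1
  (every remaining row is evaluated the same way; all 128 results are listed next)
Full result column, 8 rows per line (x1,x2,x3,x4 fixed per line; x5,x6,x7 runs 000..111 left to right):
  rows 0-7 [x1,x2,x3,x4=0000]: 11111111  (ones: 8)
  rows 8-15 [x1,x2,x3,x4=0001]: 11111111  (ones: 8)
  rows 16-23 [x1,x2,x3,x4=0010]: 11111111  (ones: 8)
  rows 24-31 [x1,x2,x3,x4=0011]: 11111111  (ones: 8)
  rows 32-39 [x1,x2,x3,x4=0100]: 11111111  (ones: 8)
  rows 40-47 [x1,x2,x3,x4=0101]: 11111111  (ones: 8)
  rows 48-55 [x1,x2,x3,x4=0110]: 11111111  (ones: 8)
  rows 56-63 [x1,x2,x3,x4=0111]: 11111111  (ones: 8)
  rows 64-71 [x1,x2,x3,x4=1000]: 11111111  (ones: 8)
  rows 72-79 [x1,x2,x3,x4=1001]: 11111111  (ones: 8)
  rows 80-87 [x1,x2,x3,x4=1010]: 11111111  (ones: 8)
  rows 88-95 [x1,x2,x3,x4=1011]: 11111111  (ones: 8)
  rows 96-103 [x1,x2,x3,x4=1100]: 11111111  (ones: 8)
  rows 104-111 [x1,x2,x3,x4=1101]: 11111111  (ones: 8)
  rows 112-119 [x1,x2,x3,x4=1110]: 11111111  (ones: 8)
  rows 120-127 [x1,x2,x3,x4=1111]: 11111111  (ones: 8)
Count of 1-rows = 8+8+8+8+8+8+8+8+8+8+8+8+8+8+8+8 = 128

128


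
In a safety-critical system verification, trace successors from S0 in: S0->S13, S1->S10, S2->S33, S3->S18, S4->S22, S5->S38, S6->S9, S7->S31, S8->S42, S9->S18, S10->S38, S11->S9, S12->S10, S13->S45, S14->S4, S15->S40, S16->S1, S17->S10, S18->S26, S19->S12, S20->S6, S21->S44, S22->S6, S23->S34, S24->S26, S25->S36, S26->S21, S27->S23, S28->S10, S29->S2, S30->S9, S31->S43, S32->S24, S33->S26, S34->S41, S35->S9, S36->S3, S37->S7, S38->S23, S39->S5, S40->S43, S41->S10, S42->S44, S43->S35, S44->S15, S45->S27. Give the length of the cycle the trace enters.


Trace from S0 until a state repeats:
  S0 -> S13 -> S45 -> S27 -> S23 -> S34 -> S41 -> S10 -> S38 -> S23
S23 first seen at step 4, revisited at step 9.
Cycle length = 9 - 4 = 5

5


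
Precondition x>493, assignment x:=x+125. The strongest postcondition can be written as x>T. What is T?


Formula: sp(P, x:=E) = exists old_x. (x = E[old_x/x]) AND P[old_x/x] (old_x is the value of x before the assignment; eliminate old_x by solving x = E[old_x/x] for old_x)
Step 1: Precondition P: x>493, i.e. old_x > 493
Step 2: Assignment gives x = old_x + 125, so old_x = x - 125
Step 3: Substitute into P: x - 125 > 493
Step 4: Simplify: x > 493+125 = 618

618


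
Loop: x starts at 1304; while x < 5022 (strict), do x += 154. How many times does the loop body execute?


Step 1: x goes from 1304 toward 5022 by 154; the body runs while x<5022, so iterations = ceil((bound-start)/step)
Step 2: Distance=3718
Step 3: ceil(3718/154)=25

25


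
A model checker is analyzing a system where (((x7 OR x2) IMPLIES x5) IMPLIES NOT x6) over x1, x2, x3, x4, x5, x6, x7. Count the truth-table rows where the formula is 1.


Formula: (((x7 OR x2) IMPLIES x5) IMPLIES NOT x6) over 7 vars (128 rows)
Evaluate each row (x1, x2, x3, x4, x5, x6, x7 as bits, MSB first):
  row 0 [0000000]: (((0 OR 0) IMPLIES 0) IMPLIES NOT 0) -> 1
  row 1 [0000001]: (((1 OR 0) IMPLIES 0) IMPLIES NOT 0) -> 1
  row 2 [0000010]: (((0 OR 0) IMPLIES 0) IMPLIES NOT 1) -> 0
  row 3 [0000011]: (((1 OR 0) IMPLIES 0) IMPLIES NOT 1) -> 1
  row 4 [0000100]: (((0 OR 0) IMPLIES 1) IMPLIES NOT 0) -> 1
  (every remaining row is evaluated the same way; all 128 results are listed next)
Full result column, 8 rows per line (x1,x2,x3,x4 fixed per line; x5,x6,x7 runs 000..111 left to right):
  rows 0-7 [x1,x2,x3,x4=0000]: 11011100  (ones: 5)
  rows 8-15 [x1,x2,x3,x4=0001]: 11011100  (ones: 5)
  rows 16-23 [x1,x2,x3,x4=0010]: 11011100  (ones: 5)
  rows 24-31 [x1,x2,x3,x4=0011]: 11011100  (ones: 5)
  rows 32-39 [x1,x2,x3,x4=0100]: 11111100  (ones: 6)
  rows 40-47 [x1,x2,x3,x4=0101]: 11111100  (ones: 6)
  rows 48-55 [x1,x2,x3,x4=0110]: 11111100  (ones: 6)
  rows 56-63 [x1,x2,x3,x4=0111]: 11111100  (ones: 6)
  rows 64-71 [x1,x2,x3,x4=1000]: 11011100  (ones: 5)
  rows 72-79 [x1,x2,x3,x4=1001]: 11011100  (ones: 5)
  rows 80-87 [x1,x2,x3,x4=1010]: 11011100  (ones: 5)
  rows 88-95 [x1,x2,x3,x4=1011]: 11011100  (ones: 5)
  rows 96-103 [x1,x2,x3,x4=1100]: 11111100  (ones: 6)
  rows 104-111 [x1,x2,x3,x4=1101]: 11111100  (ones: 6)
  rows 112-119 [x1,x2,x3,x4=1110]: 11111100  (ones: 6)
  rows 120-127 [x1,x2,x3,x4=1111]: 11111100  (ones: 6)
Count of 1-rows = 5+5+5+5+6+6+6+6+5+5+5+5+6+6+6+6 = 88

88


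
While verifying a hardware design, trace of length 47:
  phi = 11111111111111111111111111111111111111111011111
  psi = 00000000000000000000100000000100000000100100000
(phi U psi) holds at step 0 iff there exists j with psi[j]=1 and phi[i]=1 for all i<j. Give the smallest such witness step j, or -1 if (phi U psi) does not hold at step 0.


(phi U psi) at 0: need smallest j with psi[j]=1 and phi[i]=1 for all i in [0,j).
Scan from step 0:
  step 0: phi=1, psi=0 -> continue
  step 1: phi=1, psi=0 -> continue
  step 2: phi=1, psi=0 -> continue
  step 3: phi=1, psi=0 -> continue
  step 20: psi=1 and phi held for [0,20) -> witness found
Witness step = 20

20


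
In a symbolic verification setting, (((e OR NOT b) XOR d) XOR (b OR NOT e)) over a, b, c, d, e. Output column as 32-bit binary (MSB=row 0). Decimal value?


Formula: (((e OR NOT b) XOR d) XOR (b OR NOT e)) over a, b, c, d, e (32 rows)
Evaluate each row (bits = a,b,c,d,e, MSB first):
  row 0 [00000]: (((0 OR NOT 0) XOR 0) XOR (0 OR NOT 0)) -> 0
  row 1 [00001]: (((1 OR NOT 0) XOR 0) XOR (0 OR NOT 1)) -> 1
  row 2 [00010]: (((0 OR NOT 0) XOR 1) XOR (0 OR NOT 0)) -> 1
  row 3 [00011]: (((1 OR NOT 0) XOR 1) XOR (0 OR NOT 1)) -> 0
  row 4 [00100]: (((0 OR NOT 0) XOR 0) XOR (0 OR NOT 0)) -> 0
  row 5 [00101]: (((1 OR NOT 0) XOR 0) XOR (0 OR NOT 1)) -> 1
  row 6 [00110]: (((0 OR NOT 0) XOR 1) XOR (0 OR NOT 0)) -> 1
  row 7 [00111]: (((1 OR NOT 0) XOR 1) XOR (0 OR NOT 1)) -> 0
  row 8 [01000]: (((0 OR NOT 1) XOR 0) XOR (1 OR NOT 0)) -> 1
  row 9 [01001]: (((1 OR NOT 1) XOR 0) XOR (1 OR NOT 1)) -> 0
  row 10 [01010]: (((0 OR NOT 1) XOR 1) XOR (1 OR NOT 0)) -> 0
  row 11 [01011]: (((1 OR NOT 1) XOR 1) XOR (1 OR NOT 1)) -> 1
  row 12 [01100]: (((0 OR NOT 1) XOR 0) XOR (1 OR NOT 0)) -> 1
  row 13 [01101]: (((1 OR NOT 1) XOR 0) XOR (1 OR NOT 1)) -> 0
  row 14 [01110]: (((0 OR NOT 1) XOR 1) XOR (1 OR NOT 0)) -> 0
  row 15 [01111]: (((1 OR NOT 1) XOR 1) XOR (1 OR NOT 1)) -> 1
  row 16 [10000]: (((0 OR NOT 0) XOR 0) XOR (0 OR NOT 0)) -> 0
  row 17 [10001]: (((1 OR NOT 0) XOR 0) XOR (0 OR NOT 1)) -> 1
  row 18 [10010]: (((0 OR NOT 0) XOR 1) XOR (0 OR NOT 0)) -> 1
  row 19 [10011]: (((1 OR NOT 0) XOR 1) XOR (0 OR NOT 1)) -> 0
  row 20 [10100]: (((0 OR NOT 0) XOR 0) XOR (0 OR NOT 0)) -> 0
  row 21 [10101]: (((1 OR NOT 0) XOR 0) XOR (0 OR NOT 1)) -> 1
  row 22 [10110]: (((0 OR NOT 0) XOR 1) XOR (0 OR NOT 0)) -> 1
  row 23 [10111]: (((1 OR NOT 0) XOR 1) XOR (0 OR NOT 1)) -> 0
  row 24 [11000]: (((0 OR NOT 1) XOR 0) XOR (1 OR NOT 0)) -> 1
  row 25 [11001]: (((1 OR NOT 1) XOR 0) XOR (1 OR NOT 1)) -> 0
  row 26 [11010]: (((0 OR NOT 1) XOR 1) XOR (1 OR NOT 0)) -> 0
  row 27 [11011]: (((1 OR NOT 1) XOR 1) XOR (1 OR NOT 1)) -> 1
  row 28 [11100]: (((0 OR NOT 1) XOR 0) XOR (1 OR NOT 0)) -> 1
  row 29 [11101]: (((1 OR NOT 1) XOR 0) XOR (1 OR NOT 1)) -> 0
  row 30 [11110]: (((0 OR NOT 1) XOR 1) XOR (1 OR NOT 0)) -> 0
  row 31 [11111]: (((1 OR NOT 1) XOR 1) XOR (1 OR NOT 1)) -> 1
Full result column, 4 rows per line (a,b,c fixed per line; d,e runs 00..11 left to right):
  rows 0-3 [a,b,c=000]: 0110  = hex 6
  rows 4-7 [a,b,c=001]: 0110  = hex 6
  rows 8-11 [a,b,c=010]: 1001  = hex 9
  rows 12-15 [a,b,c=011]: 1001  = hex 9
  rows 16-19 [a,b,c=100]: 0110  = hex 6
  rows 20-23 [a,b,c=101]: 0110  = hex 6
  rows 24-27 [a,b,c=110]: 1001  = hex 9
  rows 28-31 [a,b,c=111]: 1001  = hex 9
Output column (row 0 .. row 31) = 01100110100110010110011010011001
Output column grouped in 4s = 0110 0110 1001 1001 0110 0110 1001 1001 = 0x66996699
Convert to decimal digit by digit (value = value*16 + digit):
  6 -> 6
  6*16 + 6 = 102
  102*16 + 9 = 1641
  1641*16 + 9 = 26265
  26265*16 + 6 = 420246
  420246*16 + 6 = 6723942
  6723942*16 + 9 = 107583081
  107583081*16 + 9 = 1721329305
Decimal = 1721329305

1721329305


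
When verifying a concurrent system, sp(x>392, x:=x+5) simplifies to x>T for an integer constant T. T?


Formula: sp(P, x:=E) = exists old_x. (x = E[old_x/x]) AND P[old_x/x] (old_x is the value of x before the assignment; eliminate old_x by solving x = E[old_x/x] for old_x)
Step 1: Precondition P: x>392, i.e. old_x > 392
Step 2: Assignment gives x = old_x + 5, so old_x = x - 5
Step 3: Substitute into P: x - 5 > 392
Step 4: Simplify: x > 392+5 = 397

397


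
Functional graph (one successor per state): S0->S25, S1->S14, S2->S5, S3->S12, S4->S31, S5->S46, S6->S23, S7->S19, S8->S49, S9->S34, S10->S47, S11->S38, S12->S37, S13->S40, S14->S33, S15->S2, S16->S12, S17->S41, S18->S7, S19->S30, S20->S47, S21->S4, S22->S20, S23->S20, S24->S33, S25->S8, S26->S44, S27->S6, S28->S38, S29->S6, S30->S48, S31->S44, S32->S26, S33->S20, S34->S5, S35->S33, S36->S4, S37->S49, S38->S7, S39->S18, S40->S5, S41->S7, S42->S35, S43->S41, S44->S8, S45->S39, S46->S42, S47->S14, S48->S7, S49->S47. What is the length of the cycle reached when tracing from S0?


Trace from S0 until a state repeats:
  S0 -> S25 -> S8 -> S49 -> S47 -> S14 -> S33 -> S20 -> S47
S47 first seen at step 4, revisited at step 8.
Cycle length = 8 - 4 = 4

4


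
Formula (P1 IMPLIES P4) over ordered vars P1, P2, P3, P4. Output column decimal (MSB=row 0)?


Formula: (P1 IMPLIES P4) over P1, P2, P3, P4 (16 rows)
Evaluate each row (bits = P1,P2,P3,P4, MSB first):
  row 0 [0000]: (0 IMPLIES 0) -> 1
  row 1 [0001]: (0 IMPLIES 1) -> 1
  row 2 [0010]: (0 IMPLIES 0) -> 1
  row 3 [0011]: (0 IMPLIES 1) -> 1
  row 4 [0100]: (0 IMPLIES 0) -> 1
  row 5 [0101]: (0 IMPLIES 1) -> 1
  row 6 [0110]: (0 IMPLIES 0) -> 1
  row 7 [0111]: (0 IMPLIES 1) -> 1
  row 8 [1000]: (1 IMPLIES 0) -> 0
  row 9 [1001]: (1 IMPLIES 1) -> 1
  row 10 [1010]: (1 IMPLIES 0) -> 0
  row 11 [1011]: (1 IMPLIES 1) -> 1
  row 12 [1100]: (1 IMPLIES 0) -> 0
  row 13 [1101]: (1 IMPLIES 1) -> 1
  row 14 [1110]: (1 IMPLIES 0) -> 0
  row 15 [1111]: (1 IMPLIES 1) -> 1
Full result column, 4 rows per line (P1,P2 fixed per line; P3,P4 runs 00..11 left to right):
  rows 0-3 [P1,P2=00]: 1111  = hex F
  rows 4-7 [P1,P2=01]: 1111  = hex F
  rows 8-11 [P1,P2=10]: 0101  = hex 5
  rows 12-15 [P1,P2=11]: 0101  = hex 5
Output column (row 0 .. row 15) = 1111111101010101
Output column grouped in 4s = 1111 1111 0101 0101 = 0xFF55
Convert to decimal digit by digit (value = value*16 + digit):
  F -> 15
  15*16 + 15 (F) = 255
  255*16 + 5 = 4085
  4085*16 + 5 = 65365
Decimal = 65365

65365


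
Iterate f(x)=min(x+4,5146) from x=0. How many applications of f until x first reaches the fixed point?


Step 1: x=0, cap=5146, increment=4
Step 2: x grows by 4 each step until capped at 5146; fixed point is x=5146
Step 3: iterations = ceil(5146/4) = 1287

1287


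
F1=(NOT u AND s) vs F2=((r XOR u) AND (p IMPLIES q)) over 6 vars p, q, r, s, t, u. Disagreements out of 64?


F1 = (NOT u AND s)
F2 = ((r XOR u) AND (p IMPLIES q))
Evaluate both on each of 64 rows (bits = p,q,r,s,t,u):
  row 0 [000000]: F1=0 F2=0 -> 0
  row 1 [000001]: F1=0 F2=1 (differ) -> 1
  row 2 [000010]: F1=0 F2=0 -> 0
  row 3 [000011]: F1=0 F2=1 (differ) -> 1
  row 4 [000100]: F1=1 F2=0 (differ) -> 1
  (every remaining row is evaluated the same way; all 64 results are listed next)
Full result column, 8 rows per line (p,q,r fixed per line; s,t,u runs 000..111 left to right):
  rows 0-7 [p,q,r=000]: 01011111  (ones: 6)
  rows 8-15 [p,q,r=001]: 10100000  (ones: 2)
  rows 16-23 [p,q,r=010]: 01011111  (ones: 6)
  rows 24-31 [p,q,r=011]: 10100000  (ones: 2)
  rows 32-39 [p,q,r=100]: 00001010  (ones: 2)
  rows 40-47 [p,q,r=101]: 00001010  (ones: 2)
  rows 48-55 [p,q,r=110]: 01011111  (ones: 6)
  rows 56-63 [p,q,r=111]: 10100000  (ones: 2)
Disagreements = 6+2+6+2+2+2+6+2 = 28

28


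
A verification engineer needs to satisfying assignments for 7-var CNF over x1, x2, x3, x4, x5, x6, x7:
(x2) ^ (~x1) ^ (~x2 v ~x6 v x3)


CNF with 3 clauses over 7 vars (128 assignments).
An assignment satisfies CNF iff every clause has >=1 true literal.
Check each row (bits = x1,x2,x3,x4,x5,x6,x7; clause T/F shown):
  row 0 [0000000]: clauses=FTT -> 0
  row 1 [0000001]: clauses=FTT -> 0
  row 2 [0000010]: clauses=FTT -> 0
  row 3 [0000011]: clauses=FTT -> 0
  row 4 [0000100]: clauses=FTT -> 0
  (every remaining row is evaluated the same way; all 128 results are listed next)
Full result column, 8 rows per line (x1,x2,x3,x4 fixed per line; x5,x6,x7 runs 000..111 left to right):
  rows 0-7 [x1,x2,x3,x4=0000]: 00000000  (ones: 0)
  rows 8-15 [x1,x2,x3,x4=0001]: 00000000  (ones: 0)
  rows 16-23 [x1,x2,x3,x4=0010]: 00000000  (ones: 0)
  rows 24-31 [x1,x2,x3,x4=0011]: 00000000  (ones: 0)
  rows 32-39 [x1,x2,x3,x4=0100]: 11001100  (ones: 4)
  rows 40-47 [x1,x2,x3,x4=0101]: 11001100  (ones: 4)
  rows 48-55 [x1,x2,x3,x4=0110]: 11111111  (ones: 8)
  rows 56-63 [x1,x2,x3,x4=0111]: 11111111  (ones: 8)
  rows 64-71 [x1,x2,x3,x4=1000]: 00000000  (ones: 0)
  rows 72-79 [x1,x2,x3,x4=1001]: 00000000  (ones: 0)
  rows 80-87 [x1,x2,x3,x4=1010]: 00000000  (ones: 0)
  rows 88-95 [x1,x2,x3,x4=1011]: 00000000  (ones: 0)
  rows 96-103 [x1,x2,x3,x4=1100]: 00000000  (ones: 0)
  rows 104-111 [x1,x2,x3,x4=1101]: 00000000  (ones: 0)
  rows 112-119 [x1,x2,x3,x4=1110]: 00000000  (ones: 0)
  rows 120-127 [x1,x2,x3,x4=1111]: 00000000  (ones: 0)
Satisfying assignments = 0+0+0+0+4+4+8+8+0+0+0+0+0+0+0+0 = 24

24


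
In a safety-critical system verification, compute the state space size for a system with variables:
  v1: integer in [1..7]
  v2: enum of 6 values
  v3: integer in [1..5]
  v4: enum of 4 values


State space = product of domain sizes of all variables.
Domain sizes:
  v1 (integer in [1..7]): 7
  v2 (enum of 6 values): 6
  v3 (integer in [1..5]): 5
  v4 (enum of 4 values): 4
Product = 7 * 6 * 5 * 4 = 840

840


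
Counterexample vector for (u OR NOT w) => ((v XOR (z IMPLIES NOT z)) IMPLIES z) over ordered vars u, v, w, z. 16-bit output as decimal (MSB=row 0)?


F1 = (u OR NOT w)
F2 = ((v XOR (z IMPLIES NOT z)) IMPLIES z)
Counterexample to F1=>F2 is where F1=1 and F2=0.
Evaluate each row (bits = u,v,w,z, MSB first):
  row 0 [0000]: F1=1 F2=0 -> F1&~F2 -> 1
  row 1 [0001]: F1=1 F2=1 -> F1&~F2 -> 0
  row 2 [0010]: F1=0 F2=0 -> F1&~F2 -> 0
  row 3 [0011]: F1=0 F2=1 -> F1&~F2 -> 0
  row 4 [0100]: F1=1 F2=1 -> F1&~F2 -> 0
  row 5 [0101]: F1=1 F2=1 -> F1&~F2 -> 0
  row 6 [0110]: F1=0 F2=1 -> F1&~F2 -> 0
  row 7 [0111]: F1=0 F2=1 -> F1&~F2 -> 0
  row 8 [1000]: F1=1 F2=0 -> F1&~F2 -> 1
  row 9 [1001]: F1=1 F2=1 -> F1&~F2 -> 0
  row 10 [1010]: F1=1 F2=0 -> F1&~F2 -> 1
  row 11 [1011]: F1=1 F2=1 -> F1&~F2 -> 0
  row 12 [1100]: F1=1 F2=1 -> F1&~F2 -> 0
  row 13 [1101]: F1=1 F2=1 -> F1&~F2 -> 0
  row 14 [1110]: F1=1 F2=1 -> F1&~F2 -> 0
  row 15 [1111]: F1=1 F2=1 -> F1&~F2 -> 0
Full result column, 4 rows per line (u,v fixed per line; w,z runs 00..11 left to right):
  rows 0-3 [u,v=00]: 1000  = hex 8
  rows 4-7 [u,v=01]: 0000  = hex 0
  rows 8-11 [u,v=10]: 1010  = hex A
  rows 12-15 [u,v=11]: 0000  = hex 0
Counterexample vector (row 0 .. row 15) = 1000000010100000
Output column grouped in 4s = 1000 0000 1010 0000 = 0x80A0
Convert to decimal digit by digit (value = value*16 + digit):
  8 -> 8
  8*16 + 0 = 128
  128*16 + 10 (A) = 2058
  2058*16 + 0 = 32928
Decimal = 32928

32928


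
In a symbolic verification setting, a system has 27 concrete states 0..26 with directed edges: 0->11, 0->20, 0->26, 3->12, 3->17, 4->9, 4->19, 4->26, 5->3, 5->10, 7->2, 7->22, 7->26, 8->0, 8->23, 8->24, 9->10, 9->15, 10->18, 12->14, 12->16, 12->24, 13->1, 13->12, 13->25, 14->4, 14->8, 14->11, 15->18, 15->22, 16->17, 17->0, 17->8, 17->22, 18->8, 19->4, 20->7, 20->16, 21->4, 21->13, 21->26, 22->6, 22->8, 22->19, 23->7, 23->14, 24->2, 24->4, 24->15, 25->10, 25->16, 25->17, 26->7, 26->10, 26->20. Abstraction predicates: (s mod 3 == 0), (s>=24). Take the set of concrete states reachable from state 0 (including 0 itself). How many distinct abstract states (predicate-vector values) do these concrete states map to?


BFS from 0:
Concrete reachable: {0, 2, 4, 6, 7, 8, 9, 10, 11, 14, 15, 16, 17, 18, 19, 20, 22, 23, 24, 26}
Abstract via predicates (s mod 3 == 0), (s>=24):
  (0,0) <- {2, 4, 7, 8, 10, 11, 14, 16, 17, 19, 20, 22, 23}
  (0,1) <- {26}
  (1,0) <- {0, 6, 9, 15, 18}
  (1,1) <- {24}
Distinct abstract states = 4

4


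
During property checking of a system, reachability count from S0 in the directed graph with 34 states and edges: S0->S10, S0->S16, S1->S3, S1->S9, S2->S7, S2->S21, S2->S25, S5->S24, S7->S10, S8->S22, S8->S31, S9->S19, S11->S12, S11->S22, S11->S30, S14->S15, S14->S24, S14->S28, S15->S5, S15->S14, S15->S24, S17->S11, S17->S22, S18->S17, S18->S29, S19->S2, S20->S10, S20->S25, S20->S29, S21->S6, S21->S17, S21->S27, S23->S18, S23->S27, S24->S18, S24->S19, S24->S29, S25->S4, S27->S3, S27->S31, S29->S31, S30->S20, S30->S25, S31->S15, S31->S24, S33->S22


BFS from S0:
  layer 0: {S0}
  layer 1: {S10, S16}
Reachable set: {S0, S10, S16}
Count = 3

3


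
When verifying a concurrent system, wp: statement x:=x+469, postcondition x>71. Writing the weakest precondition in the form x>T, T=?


Formula: wp(x:=E, P) = P[E/x] (substitute E for x in postcondition)
Step 1: Postcondition: x>71
Step 2: Substitute x+469 for x: x+469>71
Step 3: Solve for x: x > 71-469 = -398

-398


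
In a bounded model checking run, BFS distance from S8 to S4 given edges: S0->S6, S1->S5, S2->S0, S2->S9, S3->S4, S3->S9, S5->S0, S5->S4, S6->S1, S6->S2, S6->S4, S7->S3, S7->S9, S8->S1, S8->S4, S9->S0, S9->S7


BFS layer-by-layer from S8:
  dist 0: {S8}
  dist 1: {S1, S4}
  -> S4 reached at distance 1
Shortest path length = 1

1


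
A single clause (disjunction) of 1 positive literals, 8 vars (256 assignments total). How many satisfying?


Step 1: Total=2^8=256
Step 2: Unsat when all 1 false: 2^7=128
Step 3: Sat=256-128=128

128


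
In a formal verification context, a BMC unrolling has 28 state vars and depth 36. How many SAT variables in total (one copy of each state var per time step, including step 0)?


BMC unrolls to depth k, creating one copy of each state var for steps 0..k.
Step count = 36 + 1 = 37 (steps 0 through 36)
Vars per step = 28
Total = 28 * 37 = 1036

1036


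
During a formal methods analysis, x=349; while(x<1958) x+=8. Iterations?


Step 1: x goes from 349 toward 1958 by 8; the body runs while x<1958, so iterations = ceil((bound-start)/step)
Step 2: Distance=1609
Step 3: ceil(1609/8)=202

202


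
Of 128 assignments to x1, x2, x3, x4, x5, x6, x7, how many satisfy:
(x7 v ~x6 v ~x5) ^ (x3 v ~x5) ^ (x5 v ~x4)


CNF with 3 clauses over 7 vars (128 assignments).
An assignment satisfies CNF iff every clause has >=1 true literal.
Check each row (bits = x1,x2,x3,x4,x5,x6,x7; clause T/F shown):
  row 0 [0000000]: clauses=TTT -> 1
  row 1 [0000001]: clauses=TTT -> 1
  row 2 [0000010]: clauses=TTT -> 1
  row 3 [0000011]: clauses=TTT -> 1
  row 4 [0000100]: clauses=TFT -> 0
  (every remaining row is evaluated the same way; all 128 results are listed next)
Full result column, 8 rows per line (x1,x2,x3,x4 fixed per line; x5,x6,x7 runs 000..111 left to right):
  rows 0-7 [x1,x2,x3,x4=0000]: 11110000  (ones: 4)
  rows 8-15 [x1,x2,x3,x4=0001]: 00000000  (ones: 0)
  rows 16-23 [x1,x2,x3,x4=0010]: 11111101  (ones: 7)
  rows 24-31 [x1,x2,x3,x4=0011]: 00001101  (ones: 3)
  rows 32-39 [x1,x2,x3,x4=0100]: 11110000  (ones: 4)
  rows 40-47 [x1,x2,x3,x4=0101]: 00000000  (ones: 0)
  rows 48-55 [x1,x2,x3,x4=0110]: 11111101  (ones: 7)
  rows 56-63 [x1,x2,x3,x4=0111]: 00001101  (ones: 3)
  rows 64-71 [x1,x2,x3,x4=1000]: 11110000  (ones: 4)
  rows 72-79 [x1,x2,x3,x4=1001]: 00000000  (ones: 0)
  rows 80-87 [x1,x2,x3,x4=1010]: 11111101  (ones: 7)
  rows 88-95 [x1,x2,x3,x4=1011]: 00001101  (ones: 3)
  rows 96-103 [x1,x2,x3,x4=1100]: 11110000  (ones: 4)
  rows 104-111 [x1,x2,x3,x4=1101]: 00000000  (ones: 0)
  rows 112-119 [x1,x2,x3,x4=1110]: 11111101  (ones: 7)
  rows 120-127 [x1,x2,x3,x4=1111]: 00001101  (ones: 3)
Satisfying assignments = 4+0+7+3+4+0+7+3+4+0+7+3+4+0+7+3 = 56

56


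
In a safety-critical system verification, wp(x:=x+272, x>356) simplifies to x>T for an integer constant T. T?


Formula: wp(x:=E, P) = P[E/x] (substitute E for x in postcondition)
Step 1: Postcondition: x>356
Step 2: Substitute x+272 for x: x+272>356
Step 3: Solve for x: x > 356-272 = 84

84


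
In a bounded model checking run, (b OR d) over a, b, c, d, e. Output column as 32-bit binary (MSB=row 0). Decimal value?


Formula: (b OR d) over a, b, c, d, e (32 rows)
Evaluate each row (bits = a,b,c,d,e, MSB first):
  row 0 [00000]: (0 OR 0) -> 0
  row 1 [00001]: (0 OR 0) -> 0
  row 2 [00010]: (0 OR 1) -> 1
  row 3 [00011]: (0 OR 1) -> 1
  row 4 [00100]: (0 OR 0) -> 0
  row 5 [00101]: (0 OR 0) -> 0
  row 6 [00110]: (0 OR 1) -> 1
  row 7 [00111]: (0 OR 1) -> 1
  row 8 [01000]: (1 OR 0) -> 1
  row 9 [01001]: (1 OR 0) -> 1
  row 10 [01010]: (1 OR 1) -> 1
  row 11 [01011]: (1 OR 1) -> 1
  row 12 [01100]: (1 OR 0) -> 1
  row 13 [01101]: (1 OR 0) -> 1
  row 14 [01110]: (1 OR 1) -> 1
  row 15 [01111]: (1 OR 1) -> 1
  row 16 [10000]: (0 OR 0) -> 0
  row 17 [10001]: (0 OR 0) -> 0
  row 18 [10010]: (0 OR 1) -> 1
  row 19 [10011]: (0 OR 1) -> 1
  row 20 [10100]: (0 OR 0) -> 0
  row 21 [10101]: (0 OR 0) -> 0
  row 22 [10110]: (0 OR 1) -> 1
  row 23 [10111]: (0 OR 1) -> 1
  row 24 [11000]: (1 OR 0) -> 1
  row 25 [11001]: (1 OR 0) -> 1
  row 26 [11010]: (1 OR 1) -> 1
  row 27 [11011]: (1 OR 1) -> 1
  row 28 [11100]: (1 OR 0) -> 1
  row 29 [11101]: (1 OR 0) -> 1
  row 30 [11110]: (1 OR 1) -> 1
  row 31 [11111]: (1 OR 1) -> 1
Full result column, 4 rows per line (a,b,c fixed per line; d,e runs 00..11 left to right):
  rows 0-3 [a,b,c=000]: 0011  = hex 3
  rows 4-7 [a,b,c=001]: 0011  = hex 3
  rows 8-11 [a,b,c=010]: 1111  = hex F
  rows 12-15 [a,b,c=011]: 1111  = hex F
  rows 16-19 [a,b,c=100]: 0011  = hex 3
  rows 20-23 [a,b,c=101]: 0011  = hex 3
  rows 24-27 [a,b,c=110]: 1111  = hex F
  rows 28-31 [a,b,c=111]: 1111  = hex F
Output column (row 0 .. row 31) = 00110011111111110011001111111111
Output column grouped in 4s = 0011 0011 1111 1111 0011 0011 1111 1111 = 0x33FF33FF
Convert to decimal digit by digit (value = value*16 + digit):
  3 -> 3
  3*16 + 3 = 51
  51*16 + 15 (F) = 831
  831*16 + 15 (F) = 13311
  13311*16 + 3 = 212979
  212979*16 + 3 = 3407667
  3407667*16 + 15 (F) = 54522687
  54522687*16 + 15 (F) = 872363007
Decimal = 872363007

872363007


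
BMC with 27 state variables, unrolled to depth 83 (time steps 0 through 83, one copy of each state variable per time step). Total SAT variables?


BMC unrolls to depth k, creating one copy of each state var for steps 0..k.
Step count = 83 + 1 = 84 (steps 0 through 83)
Vars per step = 27
Total = 27 * 84 = 2268

2268


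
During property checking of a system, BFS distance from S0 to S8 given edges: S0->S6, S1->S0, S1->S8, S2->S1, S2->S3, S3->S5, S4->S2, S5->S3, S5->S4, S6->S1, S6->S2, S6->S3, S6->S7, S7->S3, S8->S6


BFS layer-by-layer from S0:
  dist 0: {S0}
  dist 1: {S6}
  dist 2: {S1, S2, S3, S7}
  dist 3: {S5, S8}
  -> S8 reached at distance 3
Shortest path length = 3

3


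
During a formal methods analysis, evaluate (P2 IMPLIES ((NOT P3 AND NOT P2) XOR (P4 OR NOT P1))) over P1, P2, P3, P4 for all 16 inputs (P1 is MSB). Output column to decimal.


Formula: (P2 IMPLIES ((NOT P3 AND NOT P2) XOR (P4 OR NOT P1))) over P1, P2, P3, P4 (16 rows)
Evaluate each row (bits = P1,P2,P3,P4, MSB first):
  row 0 [0000]: (0 IMPLIES ((NOT 0 AND NOT 0) XOR (0 OR NOT 0))) -> 1
  row 1 [0001]: (0 IMPLIES ((NOT 0 AND NOT 0) XOR (1 OR NOT 0))) -> 1
  row 2 [0010]: (0 IMPLIES ((NOT 1 AND NOT 0) XOR (0 OR NOT 0))) -> 1
  row 3 [0011]: (0 IMPLIES ((NOT 1 AND NOT 0) XOR (1 OR NOT 0))) -> 1
  row 4 [0100]: (1 IMPLIES ((NOT 0 AND NOT 1) XOR (0 OR NOT 0))) -> 1
  row 5 [0101]: (1 IMPLIES ((NOT 0 AND NOT 1) XOR (1 OR NOT 0))) -> 1
  row 6 [0110]: (1 IMPLIES ((NOT 1 AND NOT 1) XOR (0 OR NOT 0))) -> 1
  row 7 [0111]: (1 IMPLIES ((NOT 1 AND NOT 1) XOR (1 OR NOT 0))) -> 1
  row 8 [1000]: (0 IMPLIES ((NOT 0 AND NOT 0) XOR (0 OR NOT 1))) -> 1
  row 9 [1001]: (0 IMPLIES ((NOT 0 AND NOT 0) XOR (1 OR NOT 1))) -> 1
  row 10 [1010]: (0 IMPLIES ((NOT 1 AND NOT 0) XOR (0 OR NOT 1))) -> 1
  row 11 [1011]: (0 IMPLIES ((NOT 1 AND NOT 0) XOR (1 OR NOT 1))) -> 1
  row 12 [1100]: (1 IMPLIES ((NOT 0 AND NOT 1) XOR (0 OR NOT 1))) -> 0
  row 13 [1101]: (1 IMPLIES ((NOT 0 AND NOT 1) XOR (1 OR NOT 1))) -> 1
  row 14 [1110]: (1 IMPLIES ((NOT 1 AND NOT 1) XOR (0 OR NOT 1))) -> 0
  row 15 [1111]: (1 IMPLIES ((NOT 1 AND NOT 1) XOR (1 OR NOT 1))) -> 1
Full result column, 4 rows per line (P1,P2 fixed per line; P3,P4 runs 00..11 left to right):
  rows 0-3 [P1,P2=00]: 1111  = hex F
  rows 4-7 [P1,P2=01]: 1111  = hex F
  rows 8-11 [P1,P2=10]: 1111  = hex F
  rows 12-15 [P1,P2=11]: 0101  = hex 5
Output column (row 0 .. row 15) = 1111111111110101
Output column grouped in 4s = 1111 1111 1111 0101 = 0xFFF5
Convert to decimal digit by digit (value = value*16 + digit):
  F -> 15
  15*16 + 15 (F) = 255
  255*16 + 15 (F) = 4095
  4095*16 + 5 = 65525
Decimal = 65525

65525


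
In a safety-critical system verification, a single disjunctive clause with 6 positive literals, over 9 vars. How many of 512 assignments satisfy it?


Step 1: Total=2^9=512
Step 2: Unsat when all 6 false: 2^3=8
Step 3: Sat=512-8=504

504


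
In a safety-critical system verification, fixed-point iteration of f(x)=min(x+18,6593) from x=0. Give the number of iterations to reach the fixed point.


Step 1: x=0, cap=6593, increment=18
Step 2: x grows by 18 each step until capped at 6593; fixed point is x=6593
Step 3: iterations = ceil(6593/18) = 367

367


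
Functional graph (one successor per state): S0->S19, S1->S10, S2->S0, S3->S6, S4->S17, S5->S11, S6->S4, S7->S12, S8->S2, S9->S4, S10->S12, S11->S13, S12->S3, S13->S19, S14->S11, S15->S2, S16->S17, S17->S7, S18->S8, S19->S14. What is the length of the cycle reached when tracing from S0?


Trace from S0 until a state repeats:
  S0 -> S19 -> S14 -> S11 -> S13 -> S19
S19 first seen at step 1, revisited at step 5.
Cycle length = 5 - 1 = 4

4


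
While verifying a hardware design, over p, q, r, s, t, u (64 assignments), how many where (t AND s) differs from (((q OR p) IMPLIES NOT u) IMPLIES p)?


F1 = (t AND s)
F2 = (((q OR p) IMPLIES NOT u) IMPLIES p)
Evaluate both on each of 64 rows (bits = p,q,r,s,t,u):
  row 0 [000000]: F1=0 F2=0 -> 0
  row 1 [000001]: F1=0 F2=0 -> 0
  row 2 [000010]: F1=0 F2=0 -> 0
  row 3 [000011]: F1=0 F2=0 -> 0
  row 4 [000100]: F1=0 F2=0 -> 0
  (every remaining row is evaluated the same way; all 64 results are listed next)
Full result column, 8 rows per line (p,q,r fixed per line; s,t,u runs 000..111 left to right):
  rows 0-7 [p,q,r=000]: 00000011  (ones: 2)
  rows 8-15 [p,q,r=001]: 00000011  (ones: 2)
  rows 16-23 [p,q,r=010]: 01010110  (ones: 4)
  rows 24-31 [p,q,r=011]: 01010110  (ones: 4)
  rows 32-39 [p,q,r=100]: 11111100  (ones: 6)
  rows 40-47 [p,q,r=101]: 11111100  (ones: 6)
  rows 48-55 [p,q,r=110]: 11111100  (ones: 6)
  rows 56-63 [p,q,r=111]: 11111100  (ones: 6)
Disagreements = 2+2+4+4+6+6+6+6 = 36

36


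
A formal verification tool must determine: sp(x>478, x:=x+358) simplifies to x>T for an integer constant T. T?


Formula: sp(P, x:=E) = exists old_x. (x = E[old_x/x]) AND P[old_x/x] (old_x is the value of x before the assignment; eliminate old_x by solving x = E[old_x/x] for old_x)
Step 1: Precondition P: x>478, i.e. old_x > 478
Step 2: Assignment gives x = old_x + 358, so old_x = x - 358
Step 3: Substitute into P: x - 358 > 478
Step 4: Simplify: x > 478+358 = 836

836


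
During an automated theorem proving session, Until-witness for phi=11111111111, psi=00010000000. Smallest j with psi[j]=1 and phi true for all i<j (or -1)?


(phi U psi) at 0: need smallest j with psi[j]=1 and phi[i]=1 for all i in [0,j).
Scan from step 0:
  step 0: phi=1, psi=0 -> continue
  step 1: phi=1, psi=0 -> continue
  step 2: phi=1, psi=0 -> continue
  step 3: psi=1 and phi held for [0,3) -> witness found
Witness step = 3

3


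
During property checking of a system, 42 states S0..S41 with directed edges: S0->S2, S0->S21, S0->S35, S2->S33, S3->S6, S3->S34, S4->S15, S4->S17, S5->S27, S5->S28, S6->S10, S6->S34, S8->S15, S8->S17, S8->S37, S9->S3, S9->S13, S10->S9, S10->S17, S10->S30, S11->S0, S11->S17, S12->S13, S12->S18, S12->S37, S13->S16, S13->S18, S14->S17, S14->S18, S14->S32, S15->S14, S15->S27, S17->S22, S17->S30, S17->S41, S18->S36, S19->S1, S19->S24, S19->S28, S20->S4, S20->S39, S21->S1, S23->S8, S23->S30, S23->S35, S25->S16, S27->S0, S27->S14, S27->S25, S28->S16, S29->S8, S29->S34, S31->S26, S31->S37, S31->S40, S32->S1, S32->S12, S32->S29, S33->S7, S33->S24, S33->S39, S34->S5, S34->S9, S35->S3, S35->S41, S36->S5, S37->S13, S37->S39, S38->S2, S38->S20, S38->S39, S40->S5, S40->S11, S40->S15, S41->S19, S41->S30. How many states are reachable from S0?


BFS from S0:
  layer 0: {S0}
  layer 1: {S2, S21, S35}
  layer 2: {S1, S3, S33, S41}
  layer 3: {S6, S7, S19, S24, S30, S34, S39}
  layer 4: {S5, S9, S10, S28}
  layer 5: {S13, S16, S17, S27}
  layer 6: {S14, S18, S22, S25}
  layer 7: {S32, S36}
  layer 8: {S12, S29}
  layer 9: {S8, S37}
  layer 10: {S15}
Reachable set: {S0, S1, S2, S3, S5, S6, S7, S8, S9, S10, S12, S13, S14, S15, S16, S17, S18, S19, S21, S22, S24, S25, S27, S28, S29, S30, S32, S33, S34, S35, S36, S37, S39, S41}
Count = 34

34
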